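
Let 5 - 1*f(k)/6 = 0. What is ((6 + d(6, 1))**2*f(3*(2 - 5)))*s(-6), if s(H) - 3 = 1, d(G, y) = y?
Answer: 5880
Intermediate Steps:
s(H) = 4 (s(H) = 3 + 1 = 4)
f(k) = 30 (f(k) = 30 - 6*0 = 30 + 0 = 30)
((6 + d(6, 1))**2*f(3*(2 - 5)))*s(-6) = ((6 + 1)**2*30)*4 = (7**2*30)*4 = (49*30)*4 = 1470*4 = 5880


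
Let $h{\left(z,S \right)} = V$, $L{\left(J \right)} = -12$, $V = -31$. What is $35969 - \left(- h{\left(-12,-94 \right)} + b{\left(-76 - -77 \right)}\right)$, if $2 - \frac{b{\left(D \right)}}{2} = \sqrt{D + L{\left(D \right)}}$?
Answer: $35934 + 2 i \sqrt{11} \approx 35934.0 + 6.6332 i$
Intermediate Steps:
$h{\left(z,S \right)} = -31$
$b{\left(D \right)} = 4 - 2 \sqrt{-12 + D}$ ($b{\left(D \right)} = 4 - 2 \sqrt{D - 12} = 4 - 2 \sqrt{-12 + D}$)
$35969 - \left(- h{\left(-12,-94 \right)} + b{\left(-76 - -77 \right)}\right) = 35969 - \left(35 - 2 \sqrt{-12 - -1}\right) = 35969 - \left(35 - 2 \sqrt{-12 + \left(-76 + 77\right)}\right) = 35969 - \left(35 - 2 \sqrt{-12 + 1}\right) = 35969 - \left(35 - 2 i \sqrt{11}\right) = 35934 + 2 i \sqrt{11}$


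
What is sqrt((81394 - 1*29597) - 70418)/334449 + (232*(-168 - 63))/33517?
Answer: -4872/3047 + I*sqrt(2069)/111483 ≈ -1.5989 + 0.00040801*I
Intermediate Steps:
sqrt((81394 - 1*29597) - 70418)/334449 + (232*(-168 - 63))/33517 = sqrt((81394 - 29597) - 70418)*(1/334449) + (232*(-231))*(1/33517) = sqrt(51797 - 70418)*(1/334449) - 53592*1/33517 = sqrt(-18621)*(1/334449) - 4872/3047 = (3*I*sqrt(2069))*(1/334449) - 4872/3047 = I*sqrt(2069)/111483 - 4872/3047 = -4872/3047 + I*sqrt(2069)/111483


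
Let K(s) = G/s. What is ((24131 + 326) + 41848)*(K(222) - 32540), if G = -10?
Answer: -239490013225/111 ≈ -2.1576e+9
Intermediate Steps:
K(s) = -10/s
((24131 + 326) + 41848)*(K(222) - 32540) = ((24131 + 326) + 41848)*(-10/222 - 32540) = (24457 + 41848)*(-10*1/222 - 32540) = 66305*(-5/111 - 32540) = 66305*(-3611945/111) = -239490013225/111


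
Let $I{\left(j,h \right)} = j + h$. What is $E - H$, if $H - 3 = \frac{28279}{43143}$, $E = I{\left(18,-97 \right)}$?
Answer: $- \frac{3566005}{43143} \approx -82.656$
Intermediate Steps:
$I{\left(j,h \right)} = h + j$
$E = -79$ ($E = -97 + 18 = -79$)
$H = \frac{157708}{43143}$ ($H = 3 + \frac{28279}{43143} = \frac{157708}{43143} \approx 3.6555$)
$E - H = -79 - \frac{157708}{43143} = - \frac{3566005}{43143}$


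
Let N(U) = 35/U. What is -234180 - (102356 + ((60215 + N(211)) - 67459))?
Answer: -69480647/211 ≈ -3.2929e+5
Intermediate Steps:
-234180 - (102356 + ((60215 + N(211)) - 67459)) = -234180 - (102356 + ((60215 + 35/211) - 67459)) = -234180 - (102356 + (12705400/211 - 67459)) = -234180 - (102356 - 1528449/211) = -234180 - 1*20068667/211 = -234180 - 20068667/211 = -69480647/211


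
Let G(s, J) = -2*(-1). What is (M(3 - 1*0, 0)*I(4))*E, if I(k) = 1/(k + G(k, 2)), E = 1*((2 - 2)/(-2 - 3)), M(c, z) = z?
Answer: 0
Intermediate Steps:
G(s, J) = 2
E = 0 (E = 1*(0/(-5)) = 1*(0*(-1/5)) = 1*0 = 0)
I(k) = 1/(2 + k) (I(k) = 1/(k + 2) = 1/(2 + k))
(M(3 - 1*0, 0)*I(4))*E = (0/(2 + 4))*0 = (0/6)*0 = (0*(1/6))*0 = 0*0 = 0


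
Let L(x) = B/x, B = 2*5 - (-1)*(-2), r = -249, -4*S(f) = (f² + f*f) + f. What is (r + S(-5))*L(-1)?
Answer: 2082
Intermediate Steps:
S(f) = -f²/2 - f/4 (S(f) = -((f² + f*f) + f)/4 = -((f² + f²) + f)/4 = -(2*f² + f)/4 = -(f + 2*f²)/4 = -f²/2 - f/4)
B = 8 (B = 10 - 1*2 = 10 - 2 = 8)
L(x) = 8/x
(r + S(-5))*L(-1) = (-249 - ¼*(-5)*(1 + 2*(-5)))*(8/(-1)) = (-249 - ¼*(-5)*(1 - 10))*(8*(-1)) = (-249 - ¼*(-5)*(-9))*(-8) = (-249 - 45/4)*(-8) = -1041/4*(-8) = 2082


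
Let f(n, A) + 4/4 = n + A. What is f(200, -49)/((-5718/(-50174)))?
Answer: 1254350/953 ≈ 1316.2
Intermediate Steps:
f(n, A) = -1 + A + n (f(n, A) = -1 + (n + A) = -1 + (A + n) = -1 + A + n)
f(200, -49)/((-5718/(-50174))) = (-1 - 49 + 200)/((-5718/(-50174))) = 150/((-5718*(-1/50174))) = 150/(2859/25087) = 150*(25087/2859) = 1254350/953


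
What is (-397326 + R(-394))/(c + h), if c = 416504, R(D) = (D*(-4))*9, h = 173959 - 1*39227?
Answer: -191571/275618 ≈ -0.69506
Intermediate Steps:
h = 134732 (h = 173959 - 39227 = 134732)
R(D) = -36*D (R(D) = -4*D*9 = -36*D)
(-397326 + R(-394))/(c + h) = (-397326 - 36*(-394))/(416504 + 134732) = (-397326 + 14184)/551236 = -383142*1/551236 = -191571/275618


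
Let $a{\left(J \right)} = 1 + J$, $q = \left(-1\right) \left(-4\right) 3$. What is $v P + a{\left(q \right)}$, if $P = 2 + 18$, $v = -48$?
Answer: $-947$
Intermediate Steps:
$q = 12$ ($q = 4 \cdot 3 = 12$)
$P = 20$
$v P + a{\left(q \right)} = \left(-48\right) 20 + \left(1 + 12\right) = -960 + 13 = -947$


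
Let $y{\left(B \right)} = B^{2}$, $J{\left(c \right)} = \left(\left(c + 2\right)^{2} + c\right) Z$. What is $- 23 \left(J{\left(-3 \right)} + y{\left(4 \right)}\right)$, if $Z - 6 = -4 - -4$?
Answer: $-92$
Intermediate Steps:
$Z = 6$ ($Z = 6 - 0 = 6 + \left(-4 + 4\right) = 6 + 0 = 6$)
$J{\left(c \right)} = 6 c + 6 \left(2 + c\right)^{2}$ ($J{\left(c \right)} = \left(\left(c + 2\right)^{2} + c\right) 6 = \left(\left(2 + c\right)^{2} + c\right) 6 = \left(c + \left(2 + c\right)^{2}\right) 6 = 6 c + 6 \left(2 + c\right)^{2}$)
$- 23 \left(J{\left(-3 \right)} + y{\left(4 \right)}\right) = - 23 \left(\left(6 \left(-3\right) + 6 \left(2 - 3\right)^{2}\right) + 4^{2}\right) = - 23 \left(\left(-18 + 6 \left(-1\right)^{2}\right) + 16\right) = - 23 \left(\left(-18 + 6 \cdot 1\right) + 16\right) = - 23 \left(\left(-18 + 6\right) + 16\right) = - 23 \left(-12 + 16\right) = \left(-23\right) 4 = -92$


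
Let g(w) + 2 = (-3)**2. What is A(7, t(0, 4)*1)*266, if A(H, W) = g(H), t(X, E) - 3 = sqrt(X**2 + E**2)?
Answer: 1862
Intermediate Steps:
t(X, E) = 3 + sqrt(E**2 + X**2) (t(X, E) = 3 + sqrt(X**2 + E**2) = 3 + sqrt(E**2 + X**2))
g(w) = 7 (g(w) = -2 + (-3)**2 = -2 + 9 = 7)
A(H, W) = 7
A(7, t(0, 4)*1)*266 = 7*266 = 1862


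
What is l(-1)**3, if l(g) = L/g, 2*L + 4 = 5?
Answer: -1/8 ≈ -0.12500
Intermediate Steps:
L = 1/2 (L = -2 + (1/2)*5 = -2 + 5/2 = 1/2 ≈ 0.50000)
l(g) = 1/(2*g)
l(-1)**3 = ((1/2)/(-1))**3 = ((1/2)*(-1))**3 = (-1/2)**3 = -1/8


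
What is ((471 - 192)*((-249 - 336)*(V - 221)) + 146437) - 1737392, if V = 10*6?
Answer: 24686660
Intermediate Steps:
V = 60
((471 - 192)*((-249 - 336)*(V - 221)) + 146437) - 1737392 = ((471 - 192)*((-249 - 336)*(60 - 221)) + 146437) - 1737392 = (279*(-585*(-161)) + 146437) - 1737392 = (279*94185 + 146437) - 1737392 = (26277615 + 146437) - 1737392 = 26424052 - 1737392 = 24686660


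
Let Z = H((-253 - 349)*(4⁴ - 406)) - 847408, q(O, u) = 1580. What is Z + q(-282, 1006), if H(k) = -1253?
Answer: -847081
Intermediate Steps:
Z = -848661 (Z = -1253 - 847408 = -848661)
Z + q(-282, 1006) = -848661 + 1580 = -847081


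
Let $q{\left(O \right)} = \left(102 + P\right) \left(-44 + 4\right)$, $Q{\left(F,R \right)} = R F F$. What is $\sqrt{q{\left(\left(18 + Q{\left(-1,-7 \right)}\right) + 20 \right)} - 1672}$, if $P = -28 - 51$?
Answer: $36 i \sqrt{2} \approx 50.912 i$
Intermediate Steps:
$Q{\left(F,R \right)} = R F^{2}$ ($Q{\left(F,R \right)} = F R F = R F^{2}$)
$P = -79$ ($P = -28 - 51 = -79$)
$q{\left(O \right)} = -920$ ($q{\left(O \right)} = \left(102 - 79\right) \left(-44 + 4\right) = 23 \left(-40\right) = -920$)
$\sqrt{q{\left(\left(18 + Q{\left(-1,-7 \right)}\right) + 20 \right)} - 1672} = \sqrt{-920 - 1672} = \sqrt{-2592} = 36 i \sqrt{2}$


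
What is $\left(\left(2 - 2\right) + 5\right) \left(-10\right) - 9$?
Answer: $-59$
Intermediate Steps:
$\left(\left(2 - 2\right) + 5\right) \left(-10\right) - 9 = \left(0 + 5\right) \left(-10\right) - 9 = 5 \left(-10\right) - 9 = -50 - 9 = -59$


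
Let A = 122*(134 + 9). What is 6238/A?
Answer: 3119/8723 ≈ 0.35756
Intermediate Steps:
A = 17446 (A = 122*143 = 17446)
6238/A = 6238/17446 = 6238*(1/17446) = 3119/8723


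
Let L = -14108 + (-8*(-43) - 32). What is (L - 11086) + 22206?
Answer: -2676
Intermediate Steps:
L = -13796 (L = -14108 + (344 - 32) = -14108 + 312 = -13796)
(L - 11086) + 22206 = (-13796 - 11086) + 22206 = -24882 + 22206 = -2676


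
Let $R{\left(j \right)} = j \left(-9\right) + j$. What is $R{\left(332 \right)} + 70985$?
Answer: $68329$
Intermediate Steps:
$R{\left(j \right)} = - 8 j$ ($R{\left(j \right)} = - 9 j + j = - 8 j$)
$R{\left(332 \right)} + 70985 = \left(-8\right) 332 + 70985 = -2656 + 70985 = 68329$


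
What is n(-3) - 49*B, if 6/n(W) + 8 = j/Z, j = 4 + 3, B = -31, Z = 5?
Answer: 16699/11 ≈ 1518.1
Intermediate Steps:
j = 7
n(W) = -10/11 (n(W) = 6/(-8 + 7/5) = 6/(-33/5) = 6*(-5/33) = -10/11)
n(-3) - 49*B = -10/11 - 49*(-31) = -10/11 + 1519 = 16699/11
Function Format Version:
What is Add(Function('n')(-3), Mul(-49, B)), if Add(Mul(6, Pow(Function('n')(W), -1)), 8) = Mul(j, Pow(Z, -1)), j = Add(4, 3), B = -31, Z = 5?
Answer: Rational(16699, 11) ≈ 1518.1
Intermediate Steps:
j = 7
Function('n')(W) = Rational(-10, 11) (Function('n')(W) = Mul(6, Pow(Add(-8, Mul(7, Pow(5, -1))), -1)) = Mul(6, Pow(Add(-8, Mul(7, Rational(1, 5))), -1)) = Mul(6, Pow(Add(-8, Rational(7, 5)), -1)) = Mul(6, Pow(Rational(-33, 5), -1)) = Mul(6, Rational(-5, 33)) = Rational(-10, 11))
Add(Function('n')(-3), Mul(-49, B)) = Add(Rational(-10, 11), Mul(-49, -31)) = Add(Rational(-10, 11), 1519) = Rational(16699, 11)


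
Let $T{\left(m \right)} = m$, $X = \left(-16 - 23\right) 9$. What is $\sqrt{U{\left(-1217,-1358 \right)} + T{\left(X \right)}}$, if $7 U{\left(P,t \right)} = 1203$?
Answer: $\frac{i \sqrt{8778}}{7} \approx 13.384 i$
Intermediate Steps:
$U{\left(P,t \right)} = \frac{1203}{7}$ ($U{\left(P,t \right)} = \frac{1}{7} \cdot 1203 = \frac{1203}{7}$)
$X = -351$ ($X = \left(-39\right) 9 = -351$)
$\sqrt{U{\left(-1217,-1358 \right)} + T{\left(X \right)}} = \sqrt{\frac{1203}{7} - 351} = \sqrt{- \frac{1254}{7}} = \frac{i \sqrt{8778}}{7}$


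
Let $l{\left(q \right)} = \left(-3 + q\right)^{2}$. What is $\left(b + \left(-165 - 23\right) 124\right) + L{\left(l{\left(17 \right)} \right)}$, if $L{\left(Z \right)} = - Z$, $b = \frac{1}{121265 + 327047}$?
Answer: $- \frac{10538918495}{448312} \approx -23508.0$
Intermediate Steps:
$b = \frac{1}{448312} \approx 2.2306 \cdot 10^{-6}$
$\left(b + \left(-165 - 23\right) 124\right) + L{\left(l{\left(17 \right)} \right)} = \left(\frac{1}{448312} + \left(-165 - 23\right) 124\right) - \left(-3 + 17\right)^{2} = \left(\frac{1}{448312} - 23312\right) - 14^{2} = \left(\frac{1}{448312} - 23312\right) - 196 = - \frac{10451049343}{448312} - 196 = - \frac{10538918495}{448312}$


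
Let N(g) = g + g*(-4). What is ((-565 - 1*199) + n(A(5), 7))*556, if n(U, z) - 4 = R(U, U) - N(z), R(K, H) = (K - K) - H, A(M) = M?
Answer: -413664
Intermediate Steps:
R(K, H) = -H (R(K, H) = 0 - H = -H)
N(g) = -3*g (N(g) = g - 4*g = -3*g)
n(U, z) = 4 - U + 3*z (n(U, z) = 4 + (-U - (-3)*z) = 4 + (-U + 3*z) = 4 - U + 3*z)
((-565 - 1*199) + n(A(5), 7))*556 = ((-565 - 1*199) + (4 - 1*5 + 3*7))*556 = ((-565 - 199) + (4 - 5 + 21))*556 = (-764 + 20)*556 = -744*556 = -413664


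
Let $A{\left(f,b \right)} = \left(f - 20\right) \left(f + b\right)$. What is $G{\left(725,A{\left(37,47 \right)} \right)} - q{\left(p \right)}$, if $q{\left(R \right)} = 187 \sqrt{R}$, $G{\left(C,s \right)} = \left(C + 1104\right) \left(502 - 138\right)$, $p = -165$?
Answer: $665756 - 187 i \sqrt{165} \approx 6.6576 \cdot 10^{5} - 2402.1 i$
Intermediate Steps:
$A{\left(f,b \right)} = \left(-20 + f\right) \left(b + f\right)$
$G{\left(C,s \right)} = 401856 + 364 C$ ($G{\left(C,s \right)} = \left(1104 + C\right) 364 = 401856 + 364 C$)
$G{\left(725,A{\left(37,47 \right)} \right)} - q{\left(p \right)} = \left(401856 + 364 \cdot 725\right) - 187 \sqrt{-165} = \left(401856 + 263900\right) - 187 i \sqrt{165} = 665756 - 187 i \sqrt{165}$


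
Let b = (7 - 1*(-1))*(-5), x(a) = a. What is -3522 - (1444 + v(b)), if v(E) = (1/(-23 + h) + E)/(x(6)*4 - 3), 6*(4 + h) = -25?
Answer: -19493996/3927 ≈ -4964.1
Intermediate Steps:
h = -49/6 (h = -4 + (⅙)*(-25) = -4 - 25/6 = -49/6 ≈ -8.1667)
b = -40 (b = (7 + 1)*(-5) = 8*(-5) = -40)
v(E) = -2/1309 + E/21 (v(E) = (1/(-23 - 49/6) + E)/(6*4 - 3) = (1/(-187/6) + E)/(24 - 3) = (-6/187 + E)/21 = (-6/187 + E)*(1/21) = -2/1309 + E/21)
-3522 - (1444 + v(b)) = -3522 - (1444 + (-2/1309 + (1/21)*(-40))) = -3522 - (1444 + (-2/1309 - 40/21)) = -3522 - (1444 - 7486/3927) = -3522 - 1*5663102/3927 = -3522 - 5663102/3927 = -19493996/3927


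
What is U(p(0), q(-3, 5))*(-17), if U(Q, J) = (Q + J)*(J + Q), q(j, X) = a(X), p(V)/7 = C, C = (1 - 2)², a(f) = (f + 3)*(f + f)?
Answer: -128673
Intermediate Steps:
a(f) = 2*f*(3 + f) (a(f) = (3 + f)*(2*f) = 2*f*(3 + f))
C = 1 (C = (-1)² = 1)
p(V) = 7 (p(V) = 7*1 = 7)
q(j, X) = 2*X*(3 + X)
U(Q, J) = (J + Q)² (U(Q, J) = (J + Q)*(J + Q) = (J + Q)²)
U(p(0), q(-3, 5))*(-17) = (2*5*(3 + 5) + 7)²*(-17) = (2*5*8 + 7)²*(-17) = (80 + 7)²*(-17) = 87²*(-17) = 7569*(-17) = -128673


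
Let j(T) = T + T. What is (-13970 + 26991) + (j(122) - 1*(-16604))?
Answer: 29869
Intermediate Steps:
j(T) = 2*T
(-13970 + 26991) + (j(122) - 1*(-16604)) = (-13970 + 26991) + (2*122 - 1*(-16604)) = 13021 + (244 + 16604) = 13021 + 16848 = 29869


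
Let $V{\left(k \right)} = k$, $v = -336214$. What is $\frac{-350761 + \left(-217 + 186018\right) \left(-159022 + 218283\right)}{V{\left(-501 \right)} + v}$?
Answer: $- \frac{2202080460}{67343} \approx -32699.0$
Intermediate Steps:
$\frac{-350761 + \left(-217 + 186018\right) \left(-159022 + 218283\right)}{V{\left(-501 \right)} + v} = \frac{-350761 + \left(-217 + 186018\right) \left(-159022 + 218283\right)}{-501 - 336214} = \frac{-350761 + 185801 \cdot 59261}{-336715} = \left(-350761 + 11010753061\right) \left(- \frac{1}{336715}\right) = 11010402300 \left(- \frac{1}{336715}\right) = - \frac{2202080460}{67343}$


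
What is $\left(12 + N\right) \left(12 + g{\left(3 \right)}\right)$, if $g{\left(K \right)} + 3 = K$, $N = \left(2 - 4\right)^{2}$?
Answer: $192$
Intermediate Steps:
$N = 4$ ($N = \left(-2\right)^{2} = 4$)
$g{\left(K \right)} = -3 + K$
$\left(12 + N\right) \left(12 + g{\left(3 \right)}\right) = \left(12 + 4\right) \left(12 + \left(-3 + 3\right)\right) = 16 \left(12 + 0\right) = 16 \cdot 12 = 192$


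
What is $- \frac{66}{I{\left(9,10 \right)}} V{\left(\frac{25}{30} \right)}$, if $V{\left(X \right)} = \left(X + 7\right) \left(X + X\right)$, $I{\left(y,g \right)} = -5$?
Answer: $\frac{517}{3} \approx 172.33$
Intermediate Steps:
$V{\left(X \right)} = 2 X \left(7 + X\right)$ ($V{\left(X \right)} = \left(7 + X\right) 2 X = 2 X \left(7 + X\right)$)
$- \frac{66}{I{\left(9,10 \right)}} V{\left(\frac{25}{30} \right)} = - \frac{66}{-5} \cdot 2 \cdot \frac{25}{30} \left(7 + \frac{25}{30}\right) = \left(-66\right) \left(- \frac{1}{5}\right) 2 \cdot 25 \cdot \frac{1}{30} \left(7 + 25 \cdot \frac{1}{30}\right) = \frac{66 \cdot 2 \cdot \frac{5}{6} \left(7 + \frac{5}{6}\right)}{5} = \frac{66 \cdot 2 \cdot \frac{5}{6} \cdot \frac{47}{6}}{5} = \frac{66}{5} \cdot \frac{235}{18} = \frac{517}{3}$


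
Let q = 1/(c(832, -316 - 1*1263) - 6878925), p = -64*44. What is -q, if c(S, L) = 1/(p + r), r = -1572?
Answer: 4388/30184722901 ≈ 1.4537e-7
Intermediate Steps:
p = -2816
c(S, L) = -1/4388 (c(S, L) = 1/(-2816 - 1572) = 1/(-4388) = -1/4388)
q = -4388/30184722901 (q = 1/(-1/4388 - 6878925) = 1/(-30184722901/4388) = -4388/30184722901 ≈ -1.4537e-7)
-q = -1*(-4388/30184722901) = 4388/30184722901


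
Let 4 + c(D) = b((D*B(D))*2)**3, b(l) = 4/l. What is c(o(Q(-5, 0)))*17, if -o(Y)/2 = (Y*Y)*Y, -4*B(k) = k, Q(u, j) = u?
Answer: -259399414062636/3814697265625 ≈ -68.000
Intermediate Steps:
B(k) = -k/4
o(Y) = -2*Y**3 (o(Y) = -2*Y*Y*Y = -2*Y**2*Y = -2*Y**3)
c(D) = -4 - 512/D**6 (c(D) = -4 + (4/(((D*(-D/4))*2)))**3 = -4 + (4/((-D**2/4*2)))**3 = -4 + (4/((-D**2/2)))**3 = -4 + (4*(-2/D**2))**3 = -4 + (-8/D**2)**3 = -4 - 512/D**6)
c(o(Q(-5, 0)))*17 = (-4 - 512/(-2*(-5)**3)**6)*17 = (-4 - 512/(-2*(-125))**6)*17 = (-4 - 512/250**6)*17 = (-4 - 512*1/244140625000000)*17 = (-4 - 8/3814697265625)*17 = -15258789062508/3814697265625*17 = -259399414062636/3814697265625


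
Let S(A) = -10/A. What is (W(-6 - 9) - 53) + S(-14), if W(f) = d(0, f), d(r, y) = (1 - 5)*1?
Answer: -394/7 ≈ -56.286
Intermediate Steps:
d(r, y) = -4 (d(r, y) = -4*1 = -4)
W(f) = -4
(W(-6 - 9) - 53) + S(-14) = (-4 - 53) - 10/(-14) = -57 - 10*(-1/14) = -57 + 5/7 = -394/7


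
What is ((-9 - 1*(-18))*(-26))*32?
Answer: -7488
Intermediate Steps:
((-9 - 1*(-18))*(-26))*32 = ((-9 + 18)*(-26))*32 = (9*(-26))*32 = -234*32 = -7488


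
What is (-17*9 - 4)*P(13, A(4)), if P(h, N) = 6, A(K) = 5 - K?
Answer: -942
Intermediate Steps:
(-17*9 - 4)*P(13, A(4)) = (-17*9 - 4)*6 = (-153 - 4)*6 = -157*6 = -942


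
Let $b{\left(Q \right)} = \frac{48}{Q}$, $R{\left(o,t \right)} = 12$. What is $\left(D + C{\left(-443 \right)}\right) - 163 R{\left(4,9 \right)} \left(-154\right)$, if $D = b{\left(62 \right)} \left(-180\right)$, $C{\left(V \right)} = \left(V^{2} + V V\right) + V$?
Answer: $\frac{21487329}{31} \approx 6.9314 \cdot 10^{5}$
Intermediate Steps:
$C{\left(V \right)} = V + 2 V^{2}$ ($C{\left(V \right)} = \left(V^{2} + V^{2}\right) + V = 2 V^{2} + V = V + 2 V^{2}$)
$D = - \frac{4320}{31}$ ($D = \frac{48}{62} \left(-180\right) = 48 \cdot \frac{1}{62} \left(-180\right) = \frac{24}{31} \left(-180\right) = - \frac{4320}{31} \approx -139.35$)
$\left(D + C{\left(-443 \right)}\right) - 163 R{\left(4,9 \right)} \left(-154\right) = \left(- \frac{4320}{31} - 443 \left(1 + 2 \left(-443\right)\right)\right) - 163 \cdot 12 \left(-154\right) = \left(- \frac{4320}{31} - 443 \left(1 - 886\right)\right) - 1956 \left(-154\right) = \left(- \frac{4320}{31} - -392055\right) - -301224 = \left(- \frac{4320}{31} + 392055\right) + 301224 = \frac{12149385}{31} + 301224 = \frac{21487329}{31}$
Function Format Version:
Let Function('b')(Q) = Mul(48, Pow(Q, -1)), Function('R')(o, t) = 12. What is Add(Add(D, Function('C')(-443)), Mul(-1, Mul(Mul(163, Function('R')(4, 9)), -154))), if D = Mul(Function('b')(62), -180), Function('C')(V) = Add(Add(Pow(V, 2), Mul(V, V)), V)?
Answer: Rational(21487329, 31) ≈ 6.9314e+5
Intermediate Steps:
Function('C')(V) = Add(V, Mul(2, Pow(V, 2))) (Function('C')(V) = Add(Add(Pow(V, 2), Pow(V, 2)), V) = Add(Mul(2, Pow(V, 2)), V) = Add(V, Mul(2, Pow(V, 2))))
D = Rational(-4320, 31) (D = Mul(Mul(48, Pow(62, -1)), -180) = Mul(Mul(48, Rational(1, 62)), -180) = Mul(Rational(24, 31), -180) = Rational(-4320, 31) ≈ -139.35)
Add(Add(D, Function('C')(-443)), Mul(-1, Mul(Mul(163, Function('R')(4, 9)), -154))) = Add(Add(Rational(-4320, 31), Mul(-443, Add(1, Mul(2, -443)))), Mul(-1, Mul(Mul(163, 12), -154))) = Add(Add(Rational(-4320, 31), Mul(-443, Add(1, -886))), Mul(-1, Mul(1956, -154))) = Add(Add(Rational(-4320, 31), Mul(-443, -885)), Mul(-1, -301224)) = Add(Add(Rational(-4320, 31), 392055), 301224) = Add(Rational(12149385, 31), 301224) = Rational(21487329, 31)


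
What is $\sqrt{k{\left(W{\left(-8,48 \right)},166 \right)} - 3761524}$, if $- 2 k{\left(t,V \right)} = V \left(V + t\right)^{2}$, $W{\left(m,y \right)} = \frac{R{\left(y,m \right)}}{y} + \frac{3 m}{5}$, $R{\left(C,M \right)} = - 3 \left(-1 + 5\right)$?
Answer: $\frac{i \sqrt{2364652363}}{20} \approx 2431.4 i$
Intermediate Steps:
$R{\left(C,M \right)} = -12$ ($R{\left(C,M \right)} = \left(-3\right) 4 = -12$)
$W{\left(m,y \right)} = - \frac{12}{y} + \frac{3 m}{5}$
$k{\left(t,V \right)} = - \frac{V \left(V + t\right)^{2}}{2}$
$\sqrt{k{\left(W{\left(-8,48 \right)},166 \right)} - 3761524} = \sqrt{\left(- \frac{1}{2}\right) 166 \left(166 - \left(\frac{24}{5} + \frac{12}{48}\right)\right)^{2} - 3761524} = \sqrt{\left(- \frac{1}{2}\right) 166 \left(166 - \frac{101}{20}\right)^{2} - 3761524} = \sqrt{\left(- \frac{1}{2}\right) 166 \left(\frac{3219}{20}\right)^{2} - 3761524} = \sqrt{\left(- \frac{1}{2}\right) 166 \cdot \frac{10361961}{400} - 3761524} = \sqrt{- \frac{860042763}{400} - 3761524} = \sqrt{- \frac{2364652363}{400}} = \frac{i \sqrt{2364652363}}{20}$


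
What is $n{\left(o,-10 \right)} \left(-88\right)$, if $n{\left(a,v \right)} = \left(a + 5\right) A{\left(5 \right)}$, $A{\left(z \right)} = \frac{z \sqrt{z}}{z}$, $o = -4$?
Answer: $- 88 \sqrt{5} \approx -196.77$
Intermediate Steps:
$A{\left(z \right)} = \sqrt{z}$ ($A{\left(z \right)} = \frac{z^{\frac{3}{2}}}{z} = \sqrt{z}$)
$n{\left(a,v \right)} = \sqrt{5} \left(5 + a\right)$ ($n{\left(a,v \right)} = \left(a + 5\right) \sqrt{5} = \left(5 + a\right) \sqrt{5} = \sqrt{5} \left(5 + a\right)$)
$n{\left(o,-10 \right)} \left(-88\right) = \sqrt{5} \left(5 - 4\right) \left(-88\right) = \sqrt{5} \cdot 1 \left(-88\right) = \sqrt{5} \left(-88\right) = - 88 \sqrt{5}$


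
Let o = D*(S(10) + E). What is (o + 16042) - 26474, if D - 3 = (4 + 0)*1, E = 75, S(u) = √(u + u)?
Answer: -9907 + 14*√5 ≈ -9875.7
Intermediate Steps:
S(u) = √2*√u (S(u) = √(2*u) = √2*√u)
D = 7 (D = 3 + (4 + 0)*1 = 3 + 4*1 = 3 + 4 = 7)
o = 525 + 14*√5 (o = 7*(√2*√10 + 75) = 7*(2*√5 + 75) = 7*(75 + 2*√5) = 525 + 14*√5 ≈ 556.30)
(o + 16042) - 26474 = ((525 + 14*√5) + 16042) - 26474 = (16567 + 14*√5) - 26474 = -9907 + 14*√5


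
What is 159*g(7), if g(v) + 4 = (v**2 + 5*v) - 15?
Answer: 10335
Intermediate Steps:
g(v) = -19 + v**2 + 5*v (g(v) = -4 + ((v**2 + 5*v) - 15) = -4 + (-15 + v**2 + 5*v) = -19 + v**2 + 5*v)
159*g(7) = 159*(-19 + 7**2 + 5*7) = 159*(-19 + 49 + 35) = 159*65 = 10335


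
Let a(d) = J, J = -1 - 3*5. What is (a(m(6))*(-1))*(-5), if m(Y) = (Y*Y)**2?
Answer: -80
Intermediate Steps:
J = -16 (J = -1 - 15 = -16)
m(Y) = Y**4 (m(Y) = (Y**2)**2 = Y**4)
a(d) = -16
(a(m(6))*(-1))*(-5) = -16*(-1)*(-5) = 16*(-5) = -80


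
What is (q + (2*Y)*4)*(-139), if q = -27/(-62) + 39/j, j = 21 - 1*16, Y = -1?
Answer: -10147/310 ≈ -32.732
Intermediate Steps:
j = 5 (j = 21 - 16 = 5)
q = 2553/310 (q = -27/(-62) + 39/5 = -27*(-1/62) + 39*(1/5) = 27/62 + 39/5 = 2553/310 ≈ 8.2355)
(q + (2*Y)*4)*(-139) = (2553/310 + (2*(-1))*4)*(-139) = (2553/310 - 2*4)*(-139) = (2553/310 - 8)*(-139) = (73/310)*(-139) = -10147/310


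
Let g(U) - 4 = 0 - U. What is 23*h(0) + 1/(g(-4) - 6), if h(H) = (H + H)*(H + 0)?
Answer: ½ ≈ 0.50000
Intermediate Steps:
g(U) = 4 - U (g(U) = 4 + (0 - U) = 4 - U)
h(H) = 2*H² (h(H) = (2*H)*H = 2*H²)
23*h(0) + 1/(g(-4) - 6) = 23*(2*0²) + 1/((4 - 1*(-4)) - 6) = 23*(2*0) + 1/((4 + 4) - 6) = 23*0 + 1/(8 - 6) = 0 + 1/2 = 0 + ½ = ½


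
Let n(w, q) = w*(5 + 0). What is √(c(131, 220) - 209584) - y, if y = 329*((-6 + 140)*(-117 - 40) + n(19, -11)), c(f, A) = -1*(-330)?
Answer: 6890247 + I*√209254 ≈ 6.8902e+6 + 457.44*I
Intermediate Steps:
c(f, A) = 330
n(w, q) = 5*w (n(w, q) = w*5 = 5*w)
y = -6890247 (y = 329*((-6 + 140)*(-117 - 40) + 5*19) = 329*(134*(-157) + 95) = 329*(-21038 + 95) = 329*(-20943) = -6890247)
√(c(131, 220) - 209584) - y = √(330 - 209584) - 1*(-6890247) = √(-209254) + 6890247 = I*√209254 + 6890247 = 6890247 + I*√209254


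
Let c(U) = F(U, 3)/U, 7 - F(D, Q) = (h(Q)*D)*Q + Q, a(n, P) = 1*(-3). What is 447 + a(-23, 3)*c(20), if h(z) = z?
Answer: 2367/5 ≈ 473.40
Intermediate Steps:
a(n, P) = -3
F(D, Q) = 7 - Q - D*Q² (F(D, Q) = 7 - ((Q*D)*Q + Q) = 7 - ((D*Q)*Q + Q) = 7 - (D*Q² + Q) = 7 - (Q + D*Q²) = 7 + (-Q - D*Q²) = 7 - Q - D*Q²)
c(U) = (4 - 9*U)/U (c(U) = (7 - 1*3 - 1*U*3²)/U = (7 - 3 - 1*U*9)/U = (7 - 3 - 9*U)/U = (4 - 9*U)/U)
447 + a(-23, 3)*c(20) = 447 - 3*(-9 + 4/20) = 447 - 3*(-9 + 4*(1/20)) = 447 - 3*(-9 + ⅕) = 447 - 3*(-44/5) = 447 + 132/5 = 2367/5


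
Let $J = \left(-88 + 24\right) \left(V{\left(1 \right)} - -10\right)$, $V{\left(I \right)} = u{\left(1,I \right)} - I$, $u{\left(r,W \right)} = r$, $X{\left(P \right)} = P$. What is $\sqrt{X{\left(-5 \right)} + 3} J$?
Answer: $- 640 i \sqrt{2} \approx - 905.1 i$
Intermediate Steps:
$V{\left(I \right)} = 1 - I$
$J = -640$ ($J = \left(-88 + 24\right) \left(\left(1 - 1\right) - -10\right) = - 64 \left(\left(1 - 1\right) + 10\right) = - 64 \left(0 + 10\right) = \left(-64\right) 10 = -640$)
$\sqrt{X{\left(-5 \right)} + 3} J = \sqrt{-5 + 3} \left(-640\right) = \sqrt{-2} \left(-640\right) = i \sqrt{2} \left(-640\right) = - 640 i \sqrt{2}$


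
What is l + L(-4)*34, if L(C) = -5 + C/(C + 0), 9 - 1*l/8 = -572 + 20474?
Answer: -159280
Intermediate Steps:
l = -159144 (l = 72 - 8*(-572 + 20474) = 72 - 8*19902 = 72 - 159216 = -159144)
L(C) = -4 (L(C) = -5 + C/C = -5 + 1 = -4)
l + L(-4)*34 = -159144 - 4*34 = -159144 - 136 = -159280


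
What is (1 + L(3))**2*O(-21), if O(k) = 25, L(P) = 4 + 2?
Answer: 1225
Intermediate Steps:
L(P) = 6
(1 + L(3))**2*O(-21) = (1 + 6)**2*25 = 7**2*25 = 49*25 = 1225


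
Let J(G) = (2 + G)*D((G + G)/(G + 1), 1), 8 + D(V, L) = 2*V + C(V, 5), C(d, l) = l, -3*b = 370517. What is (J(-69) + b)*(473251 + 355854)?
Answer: -5225357155735/51 ≈ -1.0246e+11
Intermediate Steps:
b = -370517/3 (b = -⅓*370517 = -370517/3 ≈ -1.2351e+5)
D(V, L) = -3 + 2*V (D(V, L) = -8 + (2*V + 5) = -8 + (5 + 2*V) = -3 + 2*V)
J(G) = (-3 + 4*G/(1 + G))*(2 + G) (J(G) = (2 + G)*(-3 + 2*((G + G)/(G + 1))) = (2 + G)*(-3 + 2*((2*G)/(1 + G))) = (2 + G)*(-3 + 2*(2*G/(1 + G))) = (2 + G)*(-3 + 4*G/(1 + G)) = (-3 + 4*G/(1 + G))*(2 + G))
(J(-69) + b)*(473251 + 355854) = ((-3 - 69)*(2 - 69)/(1 - 69) - 370517/3)*(473251 + 355854) = (-72*(-67)/(-68) - 370517/3)*829105 = (-1/68*(-72)*(-67) - 370517/3)*829105 = (-1206/17 - 370517/3)*829105 = -6302407/51*829105 = -5225357155735/51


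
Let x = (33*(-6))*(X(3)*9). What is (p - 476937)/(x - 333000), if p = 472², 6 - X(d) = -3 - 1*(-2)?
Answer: 254153/345474 ≈ 0.73566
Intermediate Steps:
X(d) = 7 (X(d) = 6 - (-3 - 1*(-2)) = 6 - (-3 + 2) = 6 - 1*(-1) = 6 + 1 = 7)
x = -12474 (x = (33*(-6))*(7*9) = -198*63 = -12474)
p = 222784
(p - 476937)/(x - 333000) = (222784 - 476937)/(-12474 - 333000) = -254153/(-345474) = -254153*(-1/345474) = 254153/345474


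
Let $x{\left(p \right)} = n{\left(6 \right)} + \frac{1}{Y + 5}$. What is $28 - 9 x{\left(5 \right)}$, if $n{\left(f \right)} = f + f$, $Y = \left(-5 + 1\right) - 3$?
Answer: $- \frac{151}{2} \approx -75.5$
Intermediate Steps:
$Y = -7$ ($Y = -4 - 3 = -7$)
$n{\left(f \right)} = 2 f$
$x{\left(p \right)} = \frac{23}{2}$ ($x{\left(p \right)} = 2 \cdot 6 + \frac{1}{-7 + 5} = 12 + \frac{1}{-2} = 12 - \frac{1}{2} = \frac{23}{2}$)
$28 - 9 x{\left(5 \right)} = 28 - \frac{207}{2} = - \frac{151}{2}$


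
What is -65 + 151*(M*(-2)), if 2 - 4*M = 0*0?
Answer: -216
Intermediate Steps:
M = ½ (M = ½ - 0*0 = ½ - ¼*0 = ½ + 0 = ½ ≈ 0.50000)
-65 + 151*(M*(-2)) = -65 + 151*((½)*(-2)) = -65 + 151*(-1) = -65 - 151 = -216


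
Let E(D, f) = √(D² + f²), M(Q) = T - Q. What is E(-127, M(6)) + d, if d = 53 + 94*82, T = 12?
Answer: 7761 + √16165 ≈ 7888.1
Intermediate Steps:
M(Q) = 12 - Q
d = 7761 (d = 53 + 7708 = 7761)
E(-127, M(6)) + d = √((-127)² + (12 - 1*6)²) + 7761 = √(16129 + (12 - 6)²) + 7761 = √(16129 + 6²) + 7761 = √(16129 + 36) + 7761 = √16165 + 7761 = 7761 + √16165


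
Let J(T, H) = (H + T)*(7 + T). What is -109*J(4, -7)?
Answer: 3597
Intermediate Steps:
J(T, H) = (7 + T)*(H + T)
-109*J(4, -7) = -109*(4² + 7*(-7) + 7*4 - 7*4) = -109*(16 - 49 + 28 - 28) = -109*(-33) = 3597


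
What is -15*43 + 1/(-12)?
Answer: -7741/12 ≈ -645.08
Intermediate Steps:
-15*43 + 1/(-12) = -645 - 1/12 = -7741/12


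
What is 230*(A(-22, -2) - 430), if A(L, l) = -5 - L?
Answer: -94990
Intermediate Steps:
230*(A(-22, -2) - 430) = 230*((-5 - 1*(-22)) - 430) = 230*((-5 + 22) - 430) = 230*(17 - 430) = 230*(-413) = -94990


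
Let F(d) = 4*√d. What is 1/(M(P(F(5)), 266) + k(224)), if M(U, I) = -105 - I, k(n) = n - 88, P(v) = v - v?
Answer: -1/235 ≈ -0.0042553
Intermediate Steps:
P(v) = 0
k(n) = -88 + n
1/(M(P(F(5)), 266) + k(224)) = 1/((-105 - 1*266) + (-88 + 224)) = 1/((-105 - 266) + 136) = 1/(-371 + 136) = 1/(-235) = -1/235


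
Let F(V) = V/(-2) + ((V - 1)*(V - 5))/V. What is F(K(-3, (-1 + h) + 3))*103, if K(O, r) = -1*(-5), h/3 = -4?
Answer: -515/2 ≈ -257.50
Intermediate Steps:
h = -12 (h = 3*(-4) = -12)
K(O, r) = 5
F(V) = -V/2 + (-1 + V)*(-5 + V)/V (F(V) = V*(-½) + ((-1 + V)*(-5 + V))/V = -V/2 + (-1 + V)*(-5 + V)/V)
F(K(-3, (-1 + h) + 3))*103 = (-6 + (½)*5 + 5/5)*103 = (-6 + 5/2 + 5*(⅕))*103 = (-6 + 5/2 + 1)*103 = -5/2*103 = -515/2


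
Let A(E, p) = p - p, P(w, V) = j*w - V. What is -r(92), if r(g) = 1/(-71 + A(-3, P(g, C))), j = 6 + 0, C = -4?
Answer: 1/71 ≈ 0.014085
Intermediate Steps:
j = 6
P(w, V) = -V + 6*w (P(w, V) = 6*w - V = -V + 6*w)
A(E, p) = 0
r(g) = -1/71 (r(g) = 1/(-71 + 0) = 1/(-71) = -1/71)
-r(92) = -1*(-1/71) = 1/71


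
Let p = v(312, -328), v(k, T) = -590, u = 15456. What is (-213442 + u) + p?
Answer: -198576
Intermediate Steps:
p = -590
(-213442 + u) + p = (-213442 + 15456) - 590 = -197986 - 590 = -198576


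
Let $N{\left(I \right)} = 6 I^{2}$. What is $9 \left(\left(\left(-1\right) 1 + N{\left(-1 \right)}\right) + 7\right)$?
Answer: $108$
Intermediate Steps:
$9 \left(\left(\left(-1\right) 1 + N{\left(-1 \right)}\right) + 7\right) = 9 \left(\left(\left(-1\right) 1 + 6 \left(-1\right)^{2}\right) + 7\right) = 9 \left(\left(-1 + 6 \cdot 1\right) + 7\right) = 9 \left(\left(-1 + 6\right) + 7\right) = 9 \left(5 + 7\right) = 9 \cdot 12 = 108$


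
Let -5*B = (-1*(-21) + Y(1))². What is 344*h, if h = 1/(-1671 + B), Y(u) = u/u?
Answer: -1720/8839 ≈ -0.19459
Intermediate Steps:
Y(u) = 1
B = -484/5 (B = -(-1*(-21) + 1)²/5 = -(21 + 1)²/5 = -⅕*22² = -⅕*484 = -484/5 ≈ -96.800)
h = -5/8839 (h = 1/(-1671 - 484/5) = 1/(-8839/5) = -5/8839 ≈ -0.00056568)
344*h = 344*(-5/8839) = -1720/8839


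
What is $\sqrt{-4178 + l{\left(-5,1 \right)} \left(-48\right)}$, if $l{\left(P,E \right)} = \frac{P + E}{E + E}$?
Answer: $i \sqrt{4082} \approx 63.891 i$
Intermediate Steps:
$l{\left(P,E \right)} = \frac{E + P}{2 E}$
$\sqrt{-4178 + l{\left(-5,1 \right)} \left(-48\right)} = \sqrt{-4178 + \frac{1 - 5}{2 \cdot 1} \left(-48\right)} = \sqrt{-4178 + \frac{1}{2} \cdot 1 \left(-4\right) \left(-48\right)} = \sqrt{-4178 - -96} = \sqrt{-4178 + 96} = \sqrt{-4082} = i \sqrt{4082}$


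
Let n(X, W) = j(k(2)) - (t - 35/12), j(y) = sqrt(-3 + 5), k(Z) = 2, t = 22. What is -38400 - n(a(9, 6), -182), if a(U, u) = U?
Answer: -460571/12 - sqrt(2) ≈ -38382.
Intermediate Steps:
j(y) = sqrt(2)
n(X, W) = -229/12 + sqrt(2) (n(X, W) = sqrt(2) - (22 - 35/12) = sqrt(2) - 1*229/12 = sqrt(2) - 229/12 = -229/12 + sqrt(2))
-38400 - n(a(9, 6), -182) = -38400 - (-229/12 + sqrt(2)) = -38400 + (229/12 - sqrt(2)) = -460571/12 - sqrt(2)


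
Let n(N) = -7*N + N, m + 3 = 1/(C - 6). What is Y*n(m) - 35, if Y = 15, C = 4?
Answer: 280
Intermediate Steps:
m = -7/2 (m = -3 + 1/(4 - 6) = -3 + 1/(-2) = -3 - ½ = -7/2 ≈ -3.5000)
n(N) = -6*N
Y*n(m) - 35 = 15*(-6*(-7/2)) - 35 = 15*21 - 35 = 315 - 35 = 280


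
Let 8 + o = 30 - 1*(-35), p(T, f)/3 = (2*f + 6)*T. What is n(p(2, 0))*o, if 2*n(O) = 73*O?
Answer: 74898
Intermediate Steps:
p(T, f) = 3*T*(6 + 2*f) (p(T, f) = 3*((2*f + 6)*T) = 3*((6 + 2*f)*T) = 3*(T*(6 + 2*f)) = 3*T*(6 + 2*f))
n(O) = 73*O/2 (n(O) = (73*O)/2 = 73*O/2)
o = 57 (o = -8 + (30 - 1*(-35)) = -8 + (30 + 35) = -8 + 65 = 57)
n(p(2, 0))*o = (73*(6*2*(3 + 0))/2)*57 = (73*(6*2*3)/2)*57 = ((73/2)*36)*57 = 1314*57 = 74898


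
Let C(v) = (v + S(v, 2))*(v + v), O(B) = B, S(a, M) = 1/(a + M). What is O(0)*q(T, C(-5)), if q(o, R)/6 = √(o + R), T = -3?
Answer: 0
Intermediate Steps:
S(a, M) = 1/(M + a)
C(v) = 2*v*(v + 1/(2 + v)) (C(v) = (v + 1/(2 + v))*(v + v) = (v + 1/(2 + v))*(2*v) = 2*v*(v + 1/(2 + v)))
q(o, R) = 6*√(R + o) (q(o, R) = 6*√(o + R) = 6*√(R + o))
O(0)*q(T, C(-5)) = 0*(6*√(2*(-5)*(1 - 5*(2 - 5))/(2 - 5) - 3)) = 0*(6*√(2*(-5)*(1 - 5*(-3))/(-3) - 3)) = 0*(6*√(2*(-5)*(-⅓)*(1 + 15) - 3)) = 0*(6*√(2*(-5)*(-⅓)*16 - 3)) = 0*(6*√(160/3 - 3)) = 0*(6*√(151/3)) = 0*(6*(√453/3)) = 0*(2*√453) = 0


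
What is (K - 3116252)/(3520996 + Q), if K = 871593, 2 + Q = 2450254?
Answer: -2244659/5971248 ≈ -0.37591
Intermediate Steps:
Q = 2450252 (Q = -2 + 2450254 = 2450252)
(K - 3116252)/(3520996 + Q) = (871593 - 3116252)/(3520996 + 2450252) = -2244659/5971248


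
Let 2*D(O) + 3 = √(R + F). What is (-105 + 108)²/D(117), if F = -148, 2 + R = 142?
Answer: -54/17 - 36*I*√2/17 ≈ -3.1765 - 2.9948*I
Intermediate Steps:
R = 140 (R = -2 + 142 = 140)
D(O) = -3/2 + I*√2 (D(O) = -3/2 + √(140 - 148)/2 = -3/2 + √(-8)/2 = -3/2 + (2*I*√2)/2 = -3/2 + I*√2)
(-105 + 108)²/D(117) = (-105 + 108)²/(-3/2 + I*√2) = 3²/(-3/2 + I*√2) = 9/(-3/2 + I*√2)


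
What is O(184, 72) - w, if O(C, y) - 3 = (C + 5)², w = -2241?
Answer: 37965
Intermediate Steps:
O(C, y) = 3 + (5 + C)² (O(C, y) = 3 + (C + 5)² = 3 + (5 + C)²)
O(184, 72) - w = (3 + (5 + 184)²) - 1*(-2241) = (3 + 189²) + 2241 = (3 + 35721) + 2241 = 35724 + 2241 = 37965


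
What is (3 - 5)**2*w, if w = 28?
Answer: 112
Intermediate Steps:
(3 - 5)**2*w = (3 - 5)**2*28 = (-2)**2*28 = 4*28 = 112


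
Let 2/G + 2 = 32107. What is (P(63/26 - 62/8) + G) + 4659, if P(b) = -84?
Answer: 146880377/32105 ≈ 4575.0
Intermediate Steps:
G = 2/32105 (G = 2/(-2 + 32107) = 2/32105 ≈ 6.2296e-5)
(P(63/26 - 62/8) + G) + 4659 = (-84 + 2/32105) + 4659 = -2696818/32105 + 4659 = 146880377/32105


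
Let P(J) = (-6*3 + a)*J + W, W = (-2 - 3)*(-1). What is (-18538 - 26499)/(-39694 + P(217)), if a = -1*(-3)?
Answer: 45037/42944 ≈ 1.0487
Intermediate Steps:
a = 3
W = 5 (W = -5*(-1) = 5)
P(J) = 5 - 15*J (P(J) = (-6*3 + 3)*J + 5 = (-18 + 3)*J + 5 = -15*J + 5 = 5 - 15*J)
(-18538 - 26499)/(-39694 + P(217)) = (-18538 - 26499)/(-39694 + (5 - 15*217)) = -45037/(-39694 + (5 - 3255)) = -45037/(-39694 - 3250) = -45037/(-42944) = -45037*(-1/42944) = 45037/42944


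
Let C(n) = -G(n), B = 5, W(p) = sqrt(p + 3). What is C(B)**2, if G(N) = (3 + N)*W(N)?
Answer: 512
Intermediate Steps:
W(p) = sqrt(3 + p)
G(N) = (3 + N)**(3/2) (G(N) = (3 + N)*sqrt(3 + N) = (3 + N)**(3/2))
C(n) = -(3 + n)**(3/2)
C(B)**2 = (-(3 + 5)**(3/2))**2 = (-8**(3/2))**2 = (-16*sqrt(2))**2 = 512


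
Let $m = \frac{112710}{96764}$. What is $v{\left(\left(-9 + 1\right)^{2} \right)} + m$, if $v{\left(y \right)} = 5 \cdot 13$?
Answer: $\frac{188305}{2846} \approx 66.165$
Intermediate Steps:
$m = \frac{3315}{2846}$ ($m = 112710 \cdot \frac{1}{96764} = \frac{3315}{2846} \approx 1.1648$)
$v{\left(y \right)} = 65$
$v{\left(\left(-9 + 1\right)^{2} \right)} + m = 65 + \frac{3315}{2846} = \frac{188305}{2846}$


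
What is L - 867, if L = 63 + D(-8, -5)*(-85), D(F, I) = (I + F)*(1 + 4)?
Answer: 4721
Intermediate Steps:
D(F, I) = 5*F + 5*I (D(F, I) = (F + I)*5 = 5*F + 5*I)
L = 5588 (L = 63 + (5*(-8) + 5*(-5))*(-85) = 63 + (-40 - 25)*(-85) = 63 - 65*(-85) = 63 + 5525 = 5588)
L - 867 = 5588 - 867 = 4721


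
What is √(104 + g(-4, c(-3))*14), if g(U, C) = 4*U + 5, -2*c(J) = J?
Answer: 5*I*√2 ≈ 7.0711*I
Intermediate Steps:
c(J) = -J/2
g(U, C) = 5 + 4*U
√(104 + g(-4, c(-3))*14) = √(104 + (5 + 4*(-4))*14) = √(104 + (5 - 16)*14) = √(104 - 11*14) = √(104 - 154) = √(-50) = 5*I*√2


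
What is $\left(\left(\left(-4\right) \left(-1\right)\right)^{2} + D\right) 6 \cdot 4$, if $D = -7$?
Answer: $216$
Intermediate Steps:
$\left(\left(\left(-4\right) \left(-1\right)\right)^{2} + D\right) 6 \cdot 4 = \left(\left(\left(-4\right) \left(-1\right)\right)^{2} - 7\right) 6 \cdot 4 = \left(4^{2} - 7\right) 6 \cdot 4 = \left(16 - 7\right) 6 \cdot 4 = 9 \cdot 6 \cdot 4 = 54 \cdot 4 = 216$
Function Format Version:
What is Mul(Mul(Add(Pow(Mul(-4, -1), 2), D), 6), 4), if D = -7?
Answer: 216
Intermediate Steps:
Mul(Mul(Add(Pow(Mul(-4, -1), 2), D), 6), 4) = Mul(Mul(Add(Pow(Mul(-4, -1), 2), -7), 6), 4) = Mul(Mul(Add(Pow(4, 2), -7), 6), 4) = Mul(Mul(Add(16, -7), 6), 4) = Mul(Mul(9, 6), 4) = Mul(54, 4) = 216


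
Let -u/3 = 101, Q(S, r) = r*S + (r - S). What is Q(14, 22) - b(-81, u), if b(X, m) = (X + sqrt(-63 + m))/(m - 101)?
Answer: 127583/404 + I*sqrt(366)/404 ≈ 315.8 + 0.047354*I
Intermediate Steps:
Q(S, r) = r - S + S*r (Q(S, r) = S*r + (r - S) = r - S + S*r)
u = -303 (u = -3*101 = -303)
b(X, m) = (X + sqrt(-63 + m))/(-101 + m)
Q(14, 22) - b(-81, u) = (22 - 1*14 + 14*22) - (-81 + sqrt(-63 - 303))/(-101 - 303) = (22 - 14 + 308) - (-81 + sqrt(-366))/(-404) = 316 - (-1)*(-81 + I*sqrt(366))/404 = 316 - (81/404 - I*sqrt(366)/404) = 316 + (-81/404 + I*sqrt(366)/404) = 127583/404 + I*sqrt(366)/404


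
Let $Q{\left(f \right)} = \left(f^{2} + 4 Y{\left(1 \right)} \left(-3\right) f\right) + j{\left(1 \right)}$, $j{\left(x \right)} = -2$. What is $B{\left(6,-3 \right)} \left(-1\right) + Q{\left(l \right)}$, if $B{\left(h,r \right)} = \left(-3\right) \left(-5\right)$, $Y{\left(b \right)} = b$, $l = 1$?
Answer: $-28$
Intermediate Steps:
$B{\left(h,r \right)} = 15$
$Q{\left(f \right)} = -2 + f^{2} - 12 f$ ($Q{\left(f \right)} = \left(f^{2} + 4 \cdot 1 \left(-3\right) f\right) - 2 = \left(f^{2} + 4 \left(-3\right) f\right) - 2 = \left(f^{2} - 12 f\right) - 2 = -2 + f^{2} - 12 f$)
$B{\left(6,-3 \right)} \left(-1\right) + Q{\left(l \right)} = 15 \left(-1\right) - \left(14 - 1\right) = -15 - 13 = -28$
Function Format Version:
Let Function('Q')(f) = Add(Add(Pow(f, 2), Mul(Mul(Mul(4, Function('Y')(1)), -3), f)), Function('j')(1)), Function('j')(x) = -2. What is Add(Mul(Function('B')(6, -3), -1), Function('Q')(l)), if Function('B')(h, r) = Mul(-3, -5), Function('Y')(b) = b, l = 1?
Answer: -28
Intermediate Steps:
Function('B')(h, r) = 15
Function('Q')(f) = Add(-2, Pow(f, 2), Mul(-12, f)) (Function('Q')(f) = Add(Add(Pow(f, 2), Mul(Mul(Mul(4, 1), -3), f)), -2) = Add(Add(Pow(f, 2), Mul(Mul(4, -3), f)), -2) = Add(Add(Pow(f, 2), Mul(-12, f)), -2) = Add(-2, Pow(f, 2), Mul(-12, f)))
Add(Mul(Function('B')(6, -3), -1), Function('Q')(l)) = Add(Mul(15, -1), Add(-2, Pow(1, 2), Mul(-12, 1))) = Add(-15, Add(-2, 1, -12)) = Add(-15, -13) = -28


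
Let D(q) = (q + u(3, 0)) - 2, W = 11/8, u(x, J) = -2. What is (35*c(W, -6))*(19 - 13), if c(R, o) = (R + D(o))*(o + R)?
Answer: 268065/32 ≈ 8377.0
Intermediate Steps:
W = 11/8 (W = 11*(⅛) = 11/8 ≈ 1.3750)
D(q) = -4 + q (D(q) = (q - 2) - 2 = (-2 + q) - 2 = -4 + q)
c(R, o) = (R + o)*(-4 + R + o) (c(R, o) = (R + (-4 + o))*(o + R) = (-4 + R + o)*(R + o) = (R + o)*(-4 + R + o))
(35*c(W, -6))*(19 - 13) = (35*((11/8)² + (11/8)*(-6) + 11*(-4 - 6)/8 - 6*(-4 - 6)))*(19 - 13) = (35*(121/64 - 33/4 + (11/8)*(-10) - 6*(-10)))*6 = (35*(121/64 - 33/4 - 55/4 + 60))*6 = (35*(2553/64))*6 = (89355/64)*6 = 268065/32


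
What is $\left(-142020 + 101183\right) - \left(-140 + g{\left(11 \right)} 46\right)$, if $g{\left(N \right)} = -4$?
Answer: $-40513$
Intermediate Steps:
$\left(-142020 + 101183\right) - \left(-140 + g{\left(11 \right)} 46\right) = \left(-142020 + 101183\right) - \left(-140 - 184\right) = -40837 - \left(-140 - 184\right) = -40837 - -324 = -40837 + 324 = -40513$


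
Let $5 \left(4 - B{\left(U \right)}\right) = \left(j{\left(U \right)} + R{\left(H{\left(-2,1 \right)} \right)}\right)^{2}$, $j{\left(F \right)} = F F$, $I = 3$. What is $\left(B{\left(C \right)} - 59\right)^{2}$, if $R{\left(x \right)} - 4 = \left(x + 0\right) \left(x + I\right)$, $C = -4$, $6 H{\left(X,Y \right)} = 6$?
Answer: $\frac{724201}{25} \approx 28968.0$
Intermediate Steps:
$H{\left(X,Y \right)} = 1$ ($H{\left(X,Y \right)} = \frac{1}{6} \cdot 6 = 1$)
$j{\left(F \right)} = F^{2}$
$R{\left(x \right)} = 4 + x \left(3 + x\right)$ ($R{\left(x \right)} = 4 + \left(x + 0\right) \left(x + 3\right) = 4 + x \left(3 + x\right)$)
$B{\left(U \right)} = 4 - \frac{\left(8 + U^{2}\right)^{2}}{5}$ ($B{\left(U \right)} = 4 - \frac{\left(U^{2} + \left(4 + 1^{2} + 3 \cdot 1\right)\right)^{2}}{5} = 4 - \frac{\left(U^{2} + \left(4 + 1 + 3\right)\right)^{2}}{5} = 4 - \frac{\left(U^{2} + 8\right)^{2}}{5} = 4 - \frac{\left(8 + U^{2}\right)^{2}}{5}$)
$\left(B{\left(C \right)} - 59\right)^{2} = \left(\left(4 - \frac{\left(8 + \left(-4\right)^{2}\right)^{2}}{5}\right) - 59\right)^{2} = \left(\left(4 - \frac{\left(8 + 16\right)^{2}}{5}\right) - 59\right)^{2} = \left(\left(4 - \frac{24^{2}}{5}\right) - 59\right)^{2} = \left(\left(4 - \frac{576}{5}\right) - 59\right)^{2} = \left(- \frac{556}{5} - 59\right)^{2} = \left(- \frac{851}{5}\right)^{2} = \frac{724201}{25}$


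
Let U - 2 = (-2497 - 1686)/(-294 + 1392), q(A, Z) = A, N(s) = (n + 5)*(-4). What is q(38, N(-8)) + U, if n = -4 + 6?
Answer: 39737/1098 ≈ 36.190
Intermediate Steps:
n = 2
N(s) = -28 (N(s) = (2 + 5)*(-4) = 7*(-4) = -28)
U = -1987/1098 (U = 2 + (-2497 - 1686)/(-294 + 1392) = 2 - 4183/1098 = -1987/1098 ≈ -1.8097)
q(38, N(-8)) + U = 38 - 1987/1098 = 39737/1098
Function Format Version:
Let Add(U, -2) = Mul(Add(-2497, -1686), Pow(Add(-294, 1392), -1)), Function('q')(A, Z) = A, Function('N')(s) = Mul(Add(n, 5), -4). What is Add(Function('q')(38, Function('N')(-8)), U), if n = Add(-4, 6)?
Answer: Rational(39737, 1098) ≈ 36.190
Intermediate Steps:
n = 2
Function('N')(s) = -28 (Function('N')(s) = Mul(Add(2, 5), -4) = Mul(7, -4) = -28)
U = Rational(-1987, 1098) (U = Add(2, Mul(Add(-2497, -1686), Pow(Add(-294, 1392), -1))) = Add(2, Mul(-4183, Pow(1098, -1))) = Add(2, Mul(-4183, Rational(1, 1098))) = Add(2, Rational(-4183, 1098)) = Rational(-1987, 1098) ≈ -1.8097)
Add(Function('q')(38, Function('N')(-8)), U) = Add(38, Rational(-1987, 1098)) = Rational(39737, 1098)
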